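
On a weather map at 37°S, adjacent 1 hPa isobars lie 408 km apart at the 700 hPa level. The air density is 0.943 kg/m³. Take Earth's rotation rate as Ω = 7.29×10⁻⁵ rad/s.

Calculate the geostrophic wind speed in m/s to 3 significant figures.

2.96 m/s

Coriolis parameter at 37°S:
f = 2Ω sin φ = 2 × 7.29×10⁻⁵ × sin 37° = 8.77×10⁻⁵ s⁻¹
Pressure gradient: |∂P/∂n| = 100 Pa / 408000 m = 2.45×10⁻⁴ Pa/m
Geostrophic balance (pressure-gradient force = Coriolis force):
V_g = (1/(fρ)) |∂P/∂n| = 2.45×10⁻⁴ / (8.77×10⁻⁵ × 0.943) = 2.96 m/s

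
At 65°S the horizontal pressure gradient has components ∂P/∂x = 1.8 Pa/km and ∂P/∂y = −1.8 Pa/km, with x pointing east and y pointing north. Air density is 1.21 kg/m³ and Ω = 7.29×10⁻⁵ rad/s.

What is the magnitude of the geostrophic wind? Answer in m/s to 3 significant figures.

15.9 m/s

Coriolis parameter at 65°S:
f = 2Ω sin φ = 2 × 7.29×10⁻⁵ × sin 65° = 1.32×10⁻⁴ s⁻¹
In the Southern Hemisphere f is negative: f = −1.32×10⁻⁴ s⁻¹.
Component geostrophic relations (x east, y north):
u_g = −(1/(fρ)) ∂P/∂y,  v_g = (1/(fρ)) ∂P/∂x
u_g = −(−1.8×10⁻³)/(−1.32×10⁻⁴ × 1.21) = −11.3 m/s;  v_g = (1.8×10⁻³)/(−1.32×10⁻⁴ × 1.21) = −11.3 m/s
|V_g| = √(u_g² + v_g²) = 15.9 m/s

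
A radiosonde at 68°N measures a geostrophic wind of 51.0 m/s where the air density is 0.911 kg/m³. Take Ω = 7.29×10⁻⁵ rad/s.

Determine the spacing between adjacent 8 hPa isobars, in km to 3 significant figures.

Coriolis parameter at 68°N:
f = 2Ω sin φ = 2 × 7.29×10⁻⁵ × sin 68° = 1.35×10⁻⁴ s⁻¹
Geostrophic balance rearranged: |∂P/∂n| = f ρ V_g
|∂P/∂n| = 1.35×10⁻⁴ × 0.911 × 51.0 = 6.28×10⁻³ Pa/m
Isobar spacing: Δn = ΔP/|∂P/∂n| = 800 Pa / 6.28×10⁻³ Pa/m = 127373 m ≈ 127 km

127 km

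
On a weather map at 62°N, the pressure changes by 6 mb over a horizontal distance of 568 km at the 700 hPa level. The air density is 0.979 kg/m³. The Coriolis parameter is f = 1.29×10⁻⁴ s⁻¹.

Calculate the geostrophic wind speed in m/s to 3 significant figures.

8.36 m/s

Pressure gradient: |∂P/∂n| = 600 Pa / 568000 m = 1.06×10⁻³ Pa/m
Geostrophic balance (pressure-gradient force = Coriolis force):
V_g = (1/(fρ)) |∂P/∂n| = 1.06×10⁻³ / (1.29×10⁻⁴ × 0.979) = 8.36 m/s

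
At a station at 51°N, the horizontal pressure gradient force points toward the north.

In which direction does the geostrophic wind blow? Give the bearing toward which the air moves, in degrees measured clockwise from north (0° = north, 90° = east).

090°

The pressure-gradient force points toward the north (bearing 000°).
Geostrophic balance: in the Northern Hemisphere the Coriolis force deflects motion to the right, so the geostrophic wind blows 90° to the right of the pressure-gradient force (low pressure on the left).
Rotating 000° by 90° clockwise gives 090° — the wind blows toward the east.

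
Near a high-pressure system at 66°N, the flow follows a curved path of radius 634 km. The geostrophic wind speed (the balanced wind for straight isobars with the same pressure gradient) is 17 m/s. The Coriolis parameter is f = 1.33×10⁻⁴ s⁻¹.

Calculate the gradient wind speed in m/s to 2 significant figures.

Around a high, pressure-gradient force acts outward with centrifugal, so Coriolis balances both:
fV = (1/ρ)|∂P/∂n| + V²/R  →  V² − fR·V + fR·V_g = 0
With fR = 1.33×10⁻⁴ × 634×10³ m = 84.3 m/s:
V = [fR − √((fR)² − 4 fR V_g)]/2 = [84.3 − √(84.3² − 4×84.3×17)]/2 = 23.6 m/s
Supergeostrophic (V > V_g = 17 m/s), as expected around a high.

24 m/s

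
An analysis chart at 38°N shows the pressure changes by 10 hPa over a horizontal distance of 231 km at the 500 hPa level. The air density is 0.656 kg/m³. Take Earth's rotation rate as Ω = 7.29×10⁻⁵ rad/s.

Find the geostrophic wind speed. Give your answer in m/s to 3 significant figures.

73.5 m/s

Coriolis parameter at 38°N:
f = 2Ω sin φ = 2 × 7.29×10⁻⁵ × sin 38° = 8.98×10⁻⁵ s⁻¹
Pressure gradient: |∂P/∂n| = 1000 Pa / 231000 m = 4.33×10⁻³ Pa/m
Geostrophic balance (pressure-gradient force = Coriolis force):
V_g = (1/(fρ)) |∂P/∂n| = 4.33×10⁻³ / (8.98×10⁻⁵ × 0.656) = 73.5 m/s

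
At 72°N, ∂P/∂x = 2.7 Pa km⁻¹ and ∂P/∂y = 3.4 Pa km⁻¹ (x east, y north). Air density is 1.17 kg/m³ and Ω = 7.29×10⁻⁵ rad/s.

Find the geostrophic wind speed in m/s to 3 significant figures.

26.8 m/s

Coriolis parameter at 72°N:
f = 2Ω sin φ = 2 × 7.29×10⁻⁵ × sin 72° = 1.39×10⁻⁴ s⁻¹
Component geostrophic relations (x east, y north):
u_g = −(1/(fρ)) ∂P/∂y,  v_g = (1/(fρ)) ∂P/∂x
u_g = −(3.4×10⁻³)/(1.39×10⁻⁴ × 1.17) = −21.0 m/s;  v_g = (2.7×10⁻³)/(1.39×10⁻⁴ × 1.17) = 16.6 m/s
|V_g| = √(u_g² + v_g²) = 26.8 m/s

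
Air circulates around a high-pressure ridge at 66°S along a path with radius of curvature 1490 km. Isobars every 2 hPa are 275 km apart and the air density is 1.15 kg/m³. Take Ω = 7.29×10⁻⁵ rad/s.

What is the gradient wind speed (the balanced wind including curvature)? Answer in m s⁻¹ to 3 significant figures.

Coriolis parameter at 66°S:
f = 2Ω sin φ = 2 × 7.29×10⁻⁵ × sin 66° = 1.33×10⁻⁴ s⁻¹
Pressure gradient: |∂P/∂n| = 200 Pa / 275000 m = 7.27×10⁻⁴ Pa/m
Geostrophic speed: V_g = |∂P/∂n|/(fρ) = 7.27×10⁻⁴/(1.33×10⁻⁴ × 1.15) = 4.75 m/s
Around a high, pressure-gradient force acts outward with centrifugal, so Coriolis balances both:
fV = (1/ρ)|∂P/∂n| + V²/R  →  V² − fR·V + fR·V_g = 0
With fR = 1.33×10⁻⁴ × 1490×10³ m = 198 m/s:
V = [fR − √((fR)² − 4 fR V_g)]/2 = [198 − √(198² − 4×198×4.75)]/2 = 4.87 m/s
Supergeostrophic (V > V_g = 4.75 m/s), as expected around a high.

4.87 m s⁻¹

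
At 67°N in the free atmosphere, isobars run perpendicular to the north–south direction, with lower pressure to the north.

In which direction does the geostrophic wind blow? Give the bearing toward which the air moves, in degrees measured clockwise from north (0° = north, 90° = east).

090°

The pressure-gradient force points toward the north (bearing 000°).
Geostrophic balance: in the Northern Hemisphere the Coriolis force deflects motion to the right, so the geostrophic wind blows 90° to the right of the pressure-gradient force (low pressure on the left).
Rotating 000° by 90° clockwise gives 090° — the wind blows toward the east.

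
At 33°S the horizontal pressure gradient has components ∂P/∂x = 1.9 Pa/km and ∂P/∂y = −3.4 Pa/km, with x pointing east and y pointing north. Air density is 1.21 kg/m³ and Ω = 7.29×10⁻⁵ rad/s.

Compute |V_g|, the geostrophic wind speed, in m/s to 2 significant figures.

Coriolis parameter at 33°S:
f = 2Ω sin φ = 2 × 7.29×10⁻⁵ × sin 33° = 7.94×10⁻⁵ s⁻¹
In the Southern Hemisphere f is negative: f = −7.94×10⁻⁵ s⁻¹.
Component geostrophic relations (x east, y north):
u_g = −(1/(fρ)) ∂P/∂y,  v_g = (1/(fρ)) ∂P/∂x
u_g = −(−3.4×10⁻³)/(−7.94×10⁻⁵ × 1.21) = −35.4 m/s;  v_g = (1.9×10⁻³)/(−7.94×10⁻⁵ × 1.21) = −19.8 m/s
|V_g| = √(u_g² + v_g²) = 40.5 m/s

41 m/s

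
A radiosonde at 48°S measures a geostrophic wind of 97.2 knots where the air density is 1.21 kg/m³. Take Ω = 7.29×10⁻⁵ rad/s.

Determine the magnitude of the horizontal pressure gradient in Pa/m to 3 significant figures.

6.56×10⁻³ Pa/m

Coriolis parameter at 48°S:
f = 2Ω sin φ = 2 × 7.29×10⁻⁵ × sin 48° = 1.08×10⁻⁴ s⁻¹
Wind speed in SI: 97.2 knots = 50.0 m/s
Geostrophic balance rearranged: |∂P/∂n| = f ρ V_g
|∂P/∂n| = 1.08×10⁻⁴ × 1.21 × 50.0 = 6.56×10⁻³ Pa/m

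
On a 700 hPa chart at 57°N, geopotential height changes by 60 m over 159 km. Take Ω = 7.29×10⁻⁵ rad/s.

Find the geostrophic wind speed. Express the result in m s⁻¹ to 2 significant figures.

30 m s⁻¹

Coriolis parameter at 57°N:
f = 2Ω sin φ = 2 × 7.29×10⁻⁵ × sin 57° = 1.22×10⁻⁴ s⁻¹
Height gradient: |∂Z/∂n| = 60 m / 159000 m = 3.77×10⁻⁴
On a pressure surface, geostrophic balance gives V_g = (g/f)|∂Z/∂n|:
V_g = 9.81 × 3.77×10⁻⁴ / 1.22×10⁻⁴ = 30.3 m/s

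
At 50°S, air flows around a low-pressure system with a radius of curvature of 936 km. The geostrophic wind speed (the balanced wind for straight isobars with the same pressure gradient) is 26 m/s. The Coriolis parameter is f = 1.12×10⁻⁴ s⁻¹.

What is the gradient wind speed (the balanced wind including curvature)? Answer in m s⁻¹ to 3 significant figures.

Around a low, centrifugal force acts outward with Coriolis, so pressure-gradient force balances both:
(1/ρ)|∂P/∂n| = fV + V²/R  →  V² + fR·V − fR·V_g = 0
With fR = 1.12×10⁻⁴ × 936×10³ m = 105 m/s:
V = [−fR + √((fR)² + 4 fR V_g)]/2 = [−105 + √(105² + 4×105×26)]/2 = 21.6 m/s
Subgeostrophic (V < V_g = 26 m/s), as expected around a low.

21.6 m s⁻¹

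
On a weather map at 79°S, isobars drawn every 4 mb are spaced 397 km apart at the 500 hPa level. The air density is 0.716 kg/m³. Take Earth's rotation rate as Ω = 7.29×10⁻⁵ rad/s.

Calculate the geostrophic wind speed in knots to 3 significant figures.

19.1 knots

Coriolis parameter at 79°S:
f = 2Ω sin φ = 2 × 7.29×10⁻⁵ × sin 79° = 1.43×10⁻⁴ s⁻¹
Pressure gradient: |∂P/∂n| = 400 Pa / 397000 m = 1.01×10⁻³ Pa/m
Geostrophic balance (pressure-gradient force = Coriolis force):
V_g = (1/(fρ)) |∂P/∂n| = 1.01×10⁻³ / (1.43×10⁻⁴ × 0.716) = 9.83 m/s
Converting: 9.83 m/s × 1.944 = 19.1 knots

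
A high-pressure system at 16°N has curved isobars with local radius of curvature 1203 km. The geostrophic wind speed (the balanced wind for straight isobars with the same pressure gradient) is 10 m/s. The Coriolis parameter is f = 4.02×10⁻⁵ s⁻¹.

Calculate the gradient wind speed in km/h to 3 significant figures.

Around a high, pressure-gradient force acts outward with centrifugal, so Coriolis balances both:
fV = (1/ρ)|∂P/∂n| + V²/R  →  V² − fR·V + fR·V_g = 0
With fR = 4.02×10⁻⁵ × 1203×10³ m = 48.4 m/s:
V = [fR − √((fR)² − 4 fR V_g)]/2 = [48.4 − √(48.4² − 4×48.4×10)]/2 = 14.1 m/s
Supergeostrophic (V > V_g = 10 m/s), as expected around a high.
Converting: 14.1 m/s × 3.6 = 50.9 km/h

50.9 km/h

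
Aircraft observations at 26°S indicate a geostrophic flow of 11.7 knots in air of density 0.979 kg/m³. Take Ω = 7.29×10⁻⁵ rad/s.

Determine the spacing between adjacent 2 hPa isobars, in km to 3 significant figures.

531 km

Coriolis parameter at 26°S:
f = 2Ω sin φ = 2 × 7.29×10⁻⁵ × sin 26° = 6.39×10⁻⁵ s⁻¹
Wind speed in SI: 11.7 knots = 6.02 m/s
Geostrophic balance rearranged: |∂P/∂n| = f ρ V_g
|∂P/∂n| = 6.39×10⁻⁵ × 0.979 × 6.02 = 3.77×10⁻⁴ Pa/m
Isobar spacing: Δn = ΔP/|∂P/∂n| = 200 Pa / 3.77×10⁻⁴ Pa/m = 531036 m ≈ 531 km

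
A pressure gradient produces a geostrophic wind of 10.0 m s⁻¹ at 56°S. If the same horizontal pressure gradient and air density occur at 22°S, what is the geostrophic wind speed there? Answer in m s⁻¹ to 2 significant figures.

With the same pressure gradient and density, V_g ∝ 1/f ∝ 1/sin φ.
V₂ = V₁ · sin φ₁ / sin φ₂ = 10.0 × sin 56° / sin 22°
V₂ = 10.0 × 0.8290/0.3746 = 22 m s⁻¹

22 m s⁻¹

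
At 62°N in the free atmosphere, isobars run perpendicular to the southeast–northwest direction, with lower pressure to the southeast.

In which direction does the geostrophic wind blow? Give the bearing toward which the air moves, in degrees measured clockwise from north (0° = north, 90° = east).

The pressure-gradient force points toward the southeast (bearing 135°).
Geostrophic balance: in the Northern Hemisphere the Coriolis force deflects motion to the right, so the geostrophic wind blows 90° to the right of the pressure-gradient force (low pressure on the left).
Rotating 135° by 90° clockwise gives 225° — the wind blows toward the southwest.

225°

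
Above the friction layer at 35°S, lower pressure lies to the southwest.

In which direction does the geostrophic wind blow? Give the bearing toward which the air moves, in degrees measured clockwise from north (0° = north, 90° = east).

The pressure-gradient force points toward the southwest (bearing 225°).
Geostrophic balance: in the Southern Hemisphere the Coriolis force deflects motion to the left, so the geostrophic wind blows 90° to the left of the pressure-gradient force (low pressure on the right).
Rotating 225° by 90° counterclockwise gives 135° — the wind blows toward the southeast.

135°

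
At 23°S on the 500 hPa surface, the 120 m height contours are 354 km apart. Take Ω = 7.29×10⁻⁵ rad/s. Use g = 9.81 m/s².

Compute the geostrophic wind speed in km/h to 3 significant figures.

210 km/h

Coriolis parameter at 23°S:
f = 2Ω sin φ = 2 × 7.29×10⁻⁵ × sin 23° = 5.70×10⁻⁵ s⁻¹
Height gradient: |∂Z/∂n| = 120 m / 354000 m = 3.39×10⁻⁴
On a pressure surface, geostrophic balance gives V_g = (g/f)|∂Z/∂n|:
V_g = 9.81 × 3.39×10⁻⁴ / 5.70×10⁻⁵ = 58.4 m/s
Converting: 58.4 m/s × 3.6 = 210 km/h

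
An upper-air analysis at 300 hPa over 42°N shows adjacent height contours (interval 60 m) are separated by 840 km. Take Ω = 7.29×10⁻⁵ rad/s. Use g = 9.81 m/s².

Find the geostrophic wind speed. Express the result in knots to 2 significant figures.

Coriolis parameter at 42°N:
f = 2Ω sin φ = 2 × 7.29×10⁻⁵ × sin 42° = 9.76×10⁻⁵ s⁻¹
Height gradient: |∂Z/∂n| = 60 m / 840000 m = 7.14×10⁻⁵
On a pressure surface, geostrophic balance gives V_g = (g/f)|∂Z/∂n|:
V_g = 9.81 × 7.14×10⁻⁵ / 9.76×10⁻⁵ = 7.18 m/s
Converting: 7.18 m/s × 1.944 = 14 knots

14 knots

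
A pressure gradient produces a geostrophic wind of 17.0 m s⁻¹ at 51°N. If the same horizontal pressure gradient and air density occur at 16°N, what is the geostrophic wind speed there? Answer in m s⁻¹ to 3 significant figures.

47.9 m s⁻¹

With the same pressure gradient and density, V_g ∝ 1/f ∝ 1/sin φ.
V₂ = V₁ · sin φ₁ / sin φ₂ = 17.0 × sin 51° / sin 16°
V₂ = 17.0 × 0.7771/0.2756 = 47.9 m s⁻¹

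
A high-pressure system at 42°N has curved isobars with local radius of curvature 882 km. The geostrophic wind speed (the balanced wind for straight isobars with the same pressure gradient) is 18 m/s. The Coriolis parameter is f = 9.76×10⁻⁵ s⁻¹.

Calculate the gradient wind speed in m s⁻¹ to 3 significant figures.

Around a high, pressure-gradient force acts outward with centrifugal, so Coriolis balances both:
fV = (1/ρ)|∂P/∂n| + V²/R  →  V² − fR·V + fR·V_g = 0
With fR = 9.76×10⁻⁵ × 882×10³ m = 86.1 m/s:
V = [fR − √((fR)² − 4 fR V_g)]/2 = [86.1 − √(86.1² − 4×86.1×18)]/2 = 25.6 m/s
Supergeostrophic (V > V_g = 18 m/s), as expected around a high.

25.6 m s⁻¹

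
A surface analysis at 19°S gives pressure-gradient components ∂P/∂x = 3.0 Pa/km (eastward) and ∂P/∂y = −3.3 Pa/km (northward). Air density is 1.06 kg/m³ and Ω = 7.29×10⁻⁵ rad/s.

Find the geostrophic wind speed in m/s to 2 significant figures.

89 m/s

Coriolis parameter at 19°S:
f = 2Ω sin φ = 2 × 7.29×10⁻⁵ × sin 19° = 4.75×10⁻⁵ s⁻¹
In the Southern Hemisphere f is negative: f = −4.75×10⁻⁵ s⁻¹.
Component geostrophic relations (x east, y north):
u_g = −(1/(fρ)) ∂P/∂y,  v_g = (1/(fρ)) ∂P/∂x
u_g = −(−3.3×10⁻³)/(−4.75×10⁻⁵ × 1.06) = −65.6 m/s;  v_g = (3.0×10⁻³)/(−4.75×10⁻⁵ × 1.06) = −59.6 m/s
|V_g| = √(u_g² + v_g²) = 88.6 m/s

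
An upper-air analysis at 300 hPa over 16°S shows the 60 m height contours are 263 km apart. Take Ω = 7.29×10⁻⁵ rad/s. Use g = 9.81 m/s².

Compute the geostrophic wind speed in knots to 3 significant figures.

Coriolis parameter at 16°S:
f = 2Ω sin φ = 2 × 7.29×10⁻⁵ × sin 16° = 4.02×10⁻⁵ s⁻¹
Height gradient: |∂Z/∂n| = 60 m / 263000 m = 2.28×10⁻⁴
On a pressure surface, geostrophic balance gives V_g = (g/f)|∂Z/∂n|:
V_g = 9.81 × 2.28×10⁻⁴ / 4.02×10⁻⁵ = 55.7 m/s
Converting: 55.7 m/s × 1.944 = 108 knots

108 knots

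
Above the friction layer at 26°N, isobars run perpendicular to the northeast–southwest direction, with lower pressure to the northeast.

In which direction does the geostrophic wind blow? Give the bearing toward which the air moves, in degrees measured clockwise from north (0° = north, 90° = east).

The pressure-gradient force points toward the northeast (bearing 045°).
Geostrophic balance: in the Northern Hemisphere the Coriolis force deflects motion to the right, so the geostrophic wind blows 90° to the right of the pressure-gradient force (low pressure on the left).
Rotating 045° by 90° clockwise gives 135° — the wind blows toward the southeast.

135°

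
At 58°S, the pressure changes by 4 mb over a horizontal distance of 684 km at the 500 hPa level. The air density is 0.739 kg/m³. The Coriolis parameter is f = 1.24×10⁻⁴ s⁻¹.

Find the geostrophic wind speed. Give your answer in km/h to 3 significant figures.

Pressure gradient: |∂P/∂n| = 400 Pa / 684000 m = 5.85×10⁻⁴ Pa/m
Geostrophic balance (pressure-gradient force = Coriolis force):
V_g = (1/(fρ)) |∂P/∂n| = 5.85×10⁻⁴ / (1.24×10⁻⁴ × 0.739) = 6.38 m/s
Converting: 6.38 m/s × 3.6 = 23.0 km/h

23.0 km/h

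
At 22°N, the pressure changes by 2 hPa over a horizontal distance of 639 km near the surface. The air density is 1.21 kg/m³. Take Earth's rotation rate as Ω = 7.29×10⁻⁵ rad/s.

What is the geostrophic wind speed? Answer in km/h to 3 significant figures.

17.0 km/h

Coriolis parameter at 22°N:
f = 2Ω sin φ = 2 × 7.29×10⁻⁵ × sin 22° = 5.46×10⁻⁵ s⁻¹
Pressure gradient: |∂P/∂n| = 200 Pa / 639000 m = 3.13×10⁻⁴ Pa/m
Geostrophic balance (pressure-gradient force = Coriolis force):
V_g = (1/(fρ)) |∂P/∂n| = 3.13×10⁻⁴ / (5.46×10⁻⁵ × 1.21) = 4.74 m/s
Converting: 4.74 m/s × 3.6 = 17.0 km/h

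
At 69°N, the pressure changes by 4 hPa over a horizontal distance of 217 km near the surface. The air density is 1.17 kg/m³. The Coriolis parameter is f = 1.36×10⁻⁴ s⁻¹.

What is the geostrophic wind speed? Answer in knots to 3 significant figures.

Pressure gradient: |∂P/∂n| = 400 Pa / 217000 m = 1.84×10⁻³ Pa/m
Geostrophic balance (pressure-gradient force = Coriolis force):
V_g = (1/(fρ)) |∂P/∂n| = 1.84×10⁻³ / (1.36×10⁻⁴ × 1.17) = 11.6 m/s
Converting: 11.6 m/s × 1.944 = 22.5 knots

22.5 knots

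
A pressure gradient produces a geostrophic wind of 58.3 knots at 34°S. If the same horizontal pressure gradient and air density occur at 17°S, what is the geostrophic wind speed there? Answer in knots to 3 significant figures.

With the same pressure gradient and density, V_g ∝ 1/f ∝ 1/sin φ.
V₂ = V₁ · sin φ₁ / sin φ₂ = 58.3 × sin 34° / sin 17°
V₂ = 58.3 × 0.5592/0.2924 = 112 knots

112 knots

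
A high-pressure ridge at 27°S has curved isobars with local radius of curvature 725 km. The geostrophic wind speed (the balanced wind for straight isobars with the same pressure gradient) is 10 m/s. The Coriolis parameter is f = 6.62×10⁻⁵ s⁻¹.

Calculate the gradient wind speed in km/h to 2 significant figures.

Around a high, pressure-gradient force acts outward with centrifugal, so Coriolis balances both:
fV = (1/ρ)|∂P/∂n| + V²/R  →  V² − fR·V + fR·V_g = 0
With fR = 6.62×10⁻⁵ × 725×10³ m = 48.0 m/s:
V = [fR − √((fR)² − 4 fR V_g)]/2 = [48.0 − √(48.0² − 4×48.0×10)]/2 = 14.2 m/s
Supergeostrophic (V > V_g = 10 m/s), as expected around a high.
Converting: 14.2 m/s × 3.6 = 51 km/h

51 km/h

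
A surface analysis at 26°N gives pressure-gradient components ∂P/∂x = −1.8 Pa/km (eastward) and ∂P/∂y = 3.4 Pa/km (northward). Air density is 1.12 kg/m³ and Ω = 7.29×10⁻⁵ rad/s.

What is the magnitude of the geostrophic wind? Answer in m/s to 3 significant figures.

Coriolis parameter at 26°N:
f = 2Ω sin φ = 2 × 7.29×10⁻⁵ × sin 26° = 6.39×10⁻⁵ s⁻¹
Component geostrophic relations (x east, y north):
u_g = −(1/(fρ)) ∂P/∂y,  v_g = (1/(fρ)) ∂P/∂x
u_g = −(3.4×10⁻³)/(6.39×10⁻⁵ × 1.12) = −47.5 m/s;  v_g = (−1.8×10⁻³)/(6.39×10⁻⁵ × 1.12) = −25.1 m/s
|V_g| = √(u_g² + v_g²) = 53.7 m/s

53.7 m/s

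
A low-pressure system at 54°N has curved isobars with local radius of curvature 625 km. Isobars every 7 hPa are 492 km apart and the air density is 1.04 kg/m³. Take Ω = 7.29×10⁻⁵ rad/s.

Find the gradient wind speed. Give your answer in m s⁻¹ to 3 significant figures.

10.2 m s⁻¹

Coriolis parameter at 54°N:
f = 2Ω sin φ = 2 × 7.29×10⁻⁵ × sin 54° = 1.18×10⁻⁴ s⁻¹
Pressure gradient: |∂P/∂n| = 700 Pa / 492000 m = 1.42×10⁻³ Pa/m
Geostrophic speed: V_g = |∂P/∂n|/(fρ) = 1.42×10⁻³/(1.18×10⁻⁴ × 1.04) = 11.6 m/s
Around a low, centrifugal force acts outward with Coriolis, so pressure-gradient force balances both:
(1/ρ)|∂P/∂n| = fV + V²/R  →  V² + fR·V − fR·V_g = 0
With fR = 1.18×10⁻⁴ × 625×10³ m = 73.7 m/s:
V = [−fR + √((fR)² + 4 fR V_g)]/2 = [−73.7 + √(73.7² + 4×73.7×11.6)]/2 = 10.2 m/s
Subgeostrophic (V < V_g = 11.6 m/s), as expected around a low.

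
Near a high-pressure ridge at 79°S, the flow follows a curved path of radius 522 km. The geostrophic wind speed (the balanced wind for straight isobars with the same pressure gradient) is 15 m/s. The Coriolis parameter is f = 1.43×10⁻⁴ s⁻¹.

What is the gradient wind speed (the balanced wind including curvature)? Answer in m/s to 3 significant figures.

20.8 m/s

Around a high, pressure-gradient force acts outward with centrifugal, so Coriolis balances both:
fV = (1/ρ)|∂P/∂n| + V²/R  →  V² − fR·V + fR·V_g = 0
With fR = 1.43×10⁻⁴ × 522×10³ m = 74.6 m/s:
V = [fR − √((fR)² − 4 fR V_g)]/2 = [74.6 − √(74.6² − 4×74.6×15)]/2 = 20.8 m/s
Supergeostrophic (V > V_g = 15 m/s), as expected around a high.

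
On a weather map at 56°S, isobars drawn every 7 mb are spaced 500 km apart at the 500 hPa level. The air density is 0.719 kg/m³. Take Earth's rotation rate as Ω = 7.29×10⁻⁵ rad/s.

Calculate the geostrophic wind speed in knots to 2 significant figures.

Coriolis parameter at 56°S:
f = 2Ω sin φ = 2 × 7.29×10⁻⁵ × sin 56° = 1.21×10⁻⁴ s⁻¹
Pressure gradient: |∂P/∂n| = 700 Pa / 500000 m = 1.40×10⁻³ Pa/m
Geostrophic balance (pressure-gradient force = Coriolis force):
V_g = (1/(fρ)) |∂P/∂n| = 1.40×10⁻³ / (1.21×10⁻⁴ × 0.719) = 16.1 m/s
Converting: 16.1 m/s × 1.944 = 31 knots

31 knots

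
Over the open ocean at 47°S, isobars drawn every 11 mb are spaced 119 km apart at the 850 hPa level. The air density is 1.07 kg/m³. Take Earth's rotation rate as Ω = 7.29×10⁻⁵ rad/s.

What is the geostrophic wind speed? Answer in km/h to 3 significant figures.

Coriolis parameter at 47°S:
f = 2Ω sin φ = 2 × 7.29×10⁻⁵ × sin 47° = 1.07×10⁻⁴ s⁻¹
Pressure gradient: |∂P/∂n| = 1100 Pa / 119000 m = 9.24×10⁻³ Pa/m
Geostrophic balance (pressure-gradient force = Coriolis force):
V_g = (1/(fρ)) |∂P/∂n| = 9.24×10⁻³ / (1.07×10⁻⁴ × 1.07) = 81.0 m/s
Converting: 81.0 m/s × 3.6 = 292 km/h

292 km/h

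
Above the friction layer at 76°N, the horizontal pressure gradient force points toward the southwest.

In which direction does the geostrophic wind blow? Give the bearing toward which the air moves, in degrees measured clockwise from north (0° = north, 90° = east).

The pressure-gradient force points toward the southwest (bearing 225°).
Geostrophic balance: in the Northern Hemisphere the Coriolis force deflects motion to the right, so the geostrophic wind blows 90° to the right of the pressure-gradient force (low pressure on the left).
Rotating 225° by 90° clockwise gives 315° — the wind blows toward the northwest.

315°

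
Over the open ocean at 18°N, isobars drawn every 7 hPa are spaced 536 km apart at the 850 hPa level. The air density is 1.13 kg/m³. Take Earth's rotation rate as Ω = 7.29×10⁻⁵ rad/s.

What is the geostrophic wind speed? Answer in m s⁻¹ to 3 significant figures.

25.7 m s⁻¹

Coriolis parameter at 18°N:
f = 2Ω sin φ = 2 × 7.29×10⁻⁵ × sin 18° = 4.51×10⁻⁵ s⁻¹
Pressure gradient: |∂P/∂n| = 700 Pa / 536000 m = 1.31×10⁻³ Pa/m
Geostrophic balance (pressure-gradient force = Coriolis force):
V_g = (1/(fρ)) |∂P/∂n| = 1.31×10⁻³ / (4.51×10⁻⁵ × 1.13) = 25.7 m/s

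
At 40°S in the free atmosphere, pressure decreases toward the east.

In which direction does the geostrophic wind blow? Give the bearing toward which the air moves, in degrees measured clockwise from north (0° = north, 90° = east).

The pressure-gradient force points toward the east (bearing 090°).
Geostrophic balance: in the Southern Hemisphere the Coriolis force deflects motion to the left, so the geostrophic wind blows 90° to the left of the pressure-gradient force (low pressure on the right).
Rotating 090° by 90° counterclockwise gives 000° — the wind blows toward the north.

000°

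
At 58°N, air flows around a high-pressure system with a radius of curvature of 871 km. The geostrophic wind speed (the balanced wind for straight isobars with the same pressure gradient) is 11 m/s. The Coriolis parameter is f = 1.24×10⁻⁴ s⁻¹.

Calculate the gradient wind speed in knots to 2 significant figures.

24 knots

Around a high, pressure-gradient force acts outward with centrifugal, so Coriolis balances both:
fV = (1/ρ)|∂P/∂n| + V²/R  →  V² − fR·V + fR·V_g = 0
With fR = 1.24×10⁻⁴ × 871×10³ m = 108 m/s:
V = [fR − √((fR)² − 4 fR V_g)]/2 = [108 − √(108² − 4×108×11)]/2 = 12.4 m/s
Supergeostrophic (V > V_g = 11 m/s), as expected around a high.
Converting: 12.4 m/s × 1.944 = 24 knots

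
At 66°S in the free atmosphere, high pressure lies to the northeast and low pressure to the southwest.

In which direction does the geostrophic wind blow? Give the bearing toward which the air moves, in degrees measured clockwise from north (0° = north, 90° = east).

The pressure-gradient force points toward the southwest (bearing 225°).
Geostrophic balance: in the Southern Hemisphere the Coriolis force deflects motion to the left, so the geostrophic wind blows 90° to the left of the pressure-gradient force (low pressure on the right).
Rotating 225° by 90° counterclockwise gives 135° — the wind blows toward the southeast.

135°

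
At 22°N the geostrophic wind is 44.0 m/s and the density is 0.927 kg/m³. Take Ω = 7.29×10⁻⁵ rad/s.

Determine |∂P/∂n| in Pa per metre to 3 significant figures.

2.23×10⁻³ Pa/m

Coriolis parameter at 22°N:
f = 2Ω sin φ = 2 × 7.29×10⁻⁵ × sin 22° = 5.46×10⁻⁵ s⁻¹
Geostrophic balance rearranged: |∂P/∂n| = f ρ V_g
|∂P/∂n| = 5.46×10⁻⁵ × 0.927 × 44.0 = 2.23×10⁻³ Pa/m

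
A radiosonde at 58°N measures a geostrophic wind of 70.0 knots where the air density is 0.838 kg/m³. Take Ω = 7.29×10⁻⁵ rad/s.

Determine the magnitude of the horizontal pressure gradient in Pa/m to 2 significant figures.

3.7×10⁻³ Pa/m

Coriolis parameter at 58°N:
f = 2Ω sin φ = 2 × 7.29×10⁻⁵ × sin 58° = 1.24×10⁻⁴ s⁻¹
Wind speed in SI: 70.0 knots = 36.0 m/s
Geostrophic balance rearranged: |∂P/∂n| = f ρ V_g
|∂P/∂n| = 1.24×10⁻⁴ × 0.838 × 36.0 = 3.73×10⁻³ Pa/m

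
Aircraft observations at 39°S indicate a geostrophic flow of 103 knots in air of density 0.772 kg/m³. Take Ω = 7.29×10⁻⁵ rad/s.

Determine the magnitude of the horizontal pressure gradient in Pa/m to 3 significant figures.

3.75×10⁻³ Pa/m

Coriolis parameter at 39°S:
f = 2Ω sin φ = 2 × 7.29×10⁻⁵ × sin 39° = 9.18×10⁻⁵ s⁻¹
Wind speed in SI: 103 knots = 53.0 m/s
Geostrophic balance rearranged: |∂P/∂n| = f ρ V_g
|∂P/∂n| = 9.18×10⁻⁵ × 0.772 × 53.0 = 3.75×10⁻³ Pa/m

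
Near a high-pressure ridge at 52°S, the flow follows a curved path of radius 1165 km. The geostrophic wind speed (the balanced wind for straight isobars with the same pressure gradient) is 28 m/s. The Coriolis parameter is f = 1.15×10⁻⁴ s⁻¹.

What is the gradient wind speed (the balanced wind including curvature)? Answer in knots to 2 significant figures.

77 knots

Around a high, pressure-gradient force acts outward with centrifugal, so Coriolis balances both:
fV = (1/ρ)|∂P/∂n| + V²/R  →  V² − fR·V + fR·V_g = 0
With fR = 1.15×10⁻⁴ × 1165×10³ m = 134 m/s:
V = [fR − √((fR)² − 4 fR V_g)]/2 = [134 − √(134² − 4×134×28)]/2 = 39.9 m/s
Supergeostrophic (V > V_g = 28 m/s), as expected around a high.
Converting: 39.9 m/s × 1.944 = 77 knots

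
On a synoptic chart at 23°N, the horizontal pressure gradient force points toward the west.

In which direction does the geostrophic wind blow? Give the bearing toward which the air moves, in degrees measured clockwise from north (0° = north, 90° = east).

000°

The pressure-gradient force points toward the west (bearing 270°).
Geostrophic balance: in the Northern Hemisphere the Coriolis force deflects motion to the right, so the geostrophic wind blows 90° to the right of the pressure-gradient force (low pressure on the left).
Rotating 270° by 90° clockwise gives 000° — the wind blows toward the north.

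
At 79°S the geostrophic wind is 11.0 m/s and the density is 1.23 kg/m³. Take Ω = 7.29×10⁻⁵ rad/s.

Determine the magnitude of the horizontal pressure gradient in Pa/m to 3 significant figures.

1.94×10⁻³ Pa/m

Coriolis parameter at 79°S:
f = 2Ω sin φ = 2 × 7.29×10⁻⁵ × sin 79° = 1.43×10⁻⁴ s⁻¹
Geostrophic balance rearranged: |∂P/∂n| = f ρ V_g
|∂P/∂n| = 1.43×10⁻⁴ × 1.23 × 11.0 = 1.94×10⁻³ Pa/m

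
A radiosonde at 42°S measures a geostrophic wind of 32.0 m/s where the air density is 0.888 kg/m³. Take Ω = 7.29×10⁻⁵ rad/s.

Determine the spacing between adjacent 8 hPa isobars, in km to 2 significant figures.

290 km

Coriolis parameter at 42°S:
f = 2Ω sin φ = 2 × 7.29×10⁻⁵ × sin 42° = 9.76×10⁻⁵ s⁻¹
Geostrophic balance rearranged: |∂P/∂n| = f ρ V_g
|∂P/∂n| = 9.76×10⁻⁵ × 0.888 × 32.0 = 2.77×10⁻³ Pa/m
Isobar spacing: Δn = ΔP/|∂P/∂n| = 800 Pa / 2.77×10⁻³ Pa/m = 288575 m ≈ 290 km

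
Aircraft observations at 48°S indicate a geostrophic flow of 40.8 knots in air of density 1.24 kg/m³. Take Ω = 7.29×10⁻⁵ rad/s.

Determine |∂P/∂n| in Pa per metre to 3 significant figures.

2.82×10⁻³ Pa/m

Coriolis parameter at 48°S:
f = 2Ω sin φ = 2 × 7.29×10⁻⁵ × sin 48° = 1.08×10⁻⁴ s⁻¹
Wind speed in SI: 40.8 knots = 21.0 m/s
Geostrophic balance rearranged: |∂P/∂n| = f ρ V_g
|∂P/∂n| = 1.08×10⁻⁴ × 1.24 × 21.0 = 2.82×10⁻³ Pa/m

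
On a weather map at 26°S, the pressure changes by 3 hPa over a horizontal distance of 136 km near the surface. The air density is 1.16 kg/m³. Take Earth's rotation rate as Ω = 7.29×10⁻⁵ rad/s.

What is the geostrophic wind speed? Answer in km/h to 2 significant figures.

110 km/h

Coriolis parameter at 26°S:
f = 2Ω sin φ = 2 × 7.29×10⁻⁵ × sin 26° = 6.39×10⁻⁵ s⁻¹
Pressure gradient: |∂P/∂n| = 300 Pa / 136000 m = 2.21×10⁻³ Pa/m
Geostrophic balance (pressure-gradient force = Coriolis force):
V_g = (1/(fρ)) |∂P/∂n| = 2.21×10⁻³ / (6.39×10⁻⁵ × 1.16) = 29.8 m/s
Converting: 29.8 m/s × 3.6 = 110 km/h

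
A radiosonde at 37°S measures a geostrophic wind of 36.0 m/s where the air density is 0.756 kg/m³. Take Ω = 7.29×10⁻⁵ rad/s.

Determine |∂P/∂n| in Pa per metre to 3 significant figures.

2.39×10⁻³ Pa/m

Coriolis parameter at 37°S:
f = 2Ω sin φ = 2 × 7.29×10⁻⁵ × sin 37° = 8.77×10⁻⁵ s⁻¹
Geostrophic balance rearranged: |∂P/∂n| = f ρ V_g
|∂P/∂n| = 8.77×10⁻⁵ × 0.756 × 36.0 = 2.39×10⁻³ Pa/m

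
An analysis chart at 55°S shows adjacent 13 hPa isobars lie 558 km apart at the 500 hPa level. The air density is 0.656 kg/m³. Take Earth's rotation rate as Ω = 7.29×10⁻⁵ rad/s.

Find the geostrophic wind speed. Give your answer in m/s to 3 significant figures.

Coriolis parameter at 55°S:
f = 2Ω sin φ = 2 × 7.29×10⁻⁵ × sin 55° = 1.19×10⁻⁴ s⁻¹
Pressure gradient: |∂P/∂n| = 1300 Pa / 558000 m = 2.33×10⁻³ Pa/m
Geostrophic balance (pressure-gradient force = Coriolis force):
V_g = (1/(fρ)) |∂P/∂n| = 2.33×10⁻³ / (1.19×10⁻⁴ × 0.656) = 29.7 m/s

29.7 m/s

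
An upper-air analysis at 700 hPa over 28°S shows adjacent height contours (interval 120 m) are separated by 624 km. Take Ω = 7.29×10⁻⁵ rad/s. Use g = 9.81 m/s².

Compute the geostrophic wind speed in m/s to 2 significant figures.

Coriolis parameter at 28°S:
f = 2Ω sin φ = 2 × 7.29×10⁻⁵ × sin 28° = 6.84×10⁻⁵ s⁻¹
Height gradient: |∂Z/∂n| = 120 m / 624000 m = 1.92×10⁻⁴
On a pressure surface, geostrophic balance gives V_g = (g/f)|∂Z/∂n|:
V_g = 9.81 × 1.92×10⁻⁴ / 6.84×10⁻⁵ = 27.6 m/s

28 m/s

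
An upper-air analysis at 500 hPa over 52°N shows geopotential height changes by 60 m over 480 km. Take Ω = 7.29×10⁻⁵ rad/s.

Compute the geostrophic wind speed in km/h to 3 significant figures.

Coriolis parameter at 52°N:
f = 2Ω sin φ = 2 × 7.29×10⁻⁵ × sin 52° = 1.15×10⁻⁴ s⁻¹
Height gradient: |∂Z/∂n| = 60 m / 480000 m = 1.25×10⁻⁴
On a pressure surface, geostrophic balance gives V_g = (g/f)|∂Z/∂n|:
V_g = 9.81 × 1.25×10⁻⁴ / 1.15×10⁻⁴ = 10.7 m/s
Converting: 10.7 m/s × 3.6 = 38.4 km/h

38.4 km/h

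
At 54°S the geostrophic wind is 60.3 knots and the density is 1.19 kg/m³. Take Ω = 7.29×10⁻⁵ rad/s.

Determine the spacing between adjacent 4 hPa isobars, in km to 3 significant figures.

Coriolis parameter at 54°S:
f = 2Ω sin φ = 2 × 7.29×10⁻⁵ × sin 54° = 1.18×10⁻⁴ s⁻¹
Wind speed in SI: 60.3 knots = 31.0 m/s
Geostrophic balance rearranged: |∂P/∂n| = f ρ V_g
|∂P/∂n| = 1.18×10⁻⁴ × 1.19 × 31.0 = 4.35×10⁻³ Pa/m
Isobar spacing: Δn = ΔP/|∂P/∂n| = 400 Pa / 4.35×10⁻³ Pa/m = 91863 m ≈ 91.9 km

91.9 km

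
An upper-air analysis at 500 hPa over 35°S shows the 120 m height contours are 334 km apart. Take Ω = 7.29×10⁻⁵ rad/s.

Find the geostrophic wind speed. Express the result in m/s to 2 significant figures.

Coriolis parameter at 35°S:
f = 2Ω sin φ = 2 × 7.29×10⁻⁵ × sin 35° = 8.36×10⁻⁵ s⁻¹
Height gradient: |∂Z/∂n| = 120 m / 334000 m = 3.59×10⁻⁴
On a pressure surface, geostrophic balance gives V_g = (g/f)|∂Z/∂n|:
V_g = 9.81 × 3.59×10⁻⁴ / 8.36×10⁻⁵ = 42.1 m/s

42 m/s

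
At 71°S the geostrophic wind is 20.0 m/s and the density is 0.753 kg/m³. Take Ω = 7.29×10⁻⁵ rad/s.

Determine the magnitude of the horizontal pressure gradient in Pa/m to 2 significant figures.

Coriolis parameter at 71°S:
f = 2Ω sin φ = 2 × 7.29×10⁻⁵ × sin 71° = 1.38×10⁻⁴ s⁻¹
Geostrophic balance rearranged: |∂P/∂n| = f ρ V_g
|∂P/∂n| = 1.38×10⁻⁴ × 0.753 × 20.0 = 2.08×10⁻³ Pa/m

2.1×10⁻³ Pa/m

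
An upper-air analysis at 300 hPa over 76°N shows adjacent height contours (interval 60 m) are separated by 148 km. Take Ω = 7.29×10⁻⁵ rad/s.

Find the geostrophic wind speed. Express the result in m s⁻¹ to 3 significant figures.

Coriolis parameter at 76°N:
f = 2Ω sin φ = 2 × 7.29×10⁻⁵ × sin 76° = 1.41×10⁻⁴ s⁻¹
Height gradient: |∂Z/∂n| = 60 m / 148000 m = 4.05×10⁻⁴
On a pressure surface, geostrophic balance gives V_g = (g/f)|∂Z/∂n|:
V_g = 9.81 × 4.05×10⁻⁴ / 1.41×10⁻⁴ = 28.1 m/s

28.1 m s⁻¹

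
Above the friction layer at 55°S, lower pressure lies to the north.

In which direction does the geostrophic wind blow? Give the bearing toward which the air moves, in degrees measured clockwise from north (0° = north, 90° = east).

270°

The pressure-gradient force points toward the north (bearing 000°).
Geostrophic balance: in the Southern Hemisphere the Coriolis force deflects motion to the left, so the geostrophic wind blows 90° to the left of the pressure-gradient force (low pressure on the right).
Rotating 000° by 90° counterclockwise gives 270° — the wind blows toward the west.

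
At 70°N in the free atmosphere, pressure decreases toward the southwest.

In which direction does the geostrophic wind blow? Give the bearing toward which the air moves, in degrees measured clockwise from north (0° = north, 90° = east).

315°

The pressure-gradient force points toward the southwest (bearing 225°).
Geostrophic balance: in the Northern Hemisphere the Coriolis force deflects motion to the right, so the geostrophic wind blows 90° to the right of the pressure-gradient force (low pressure on the left).
Rotating 225° by 90° clockwise gives 315° — the wind blows toward the northwest.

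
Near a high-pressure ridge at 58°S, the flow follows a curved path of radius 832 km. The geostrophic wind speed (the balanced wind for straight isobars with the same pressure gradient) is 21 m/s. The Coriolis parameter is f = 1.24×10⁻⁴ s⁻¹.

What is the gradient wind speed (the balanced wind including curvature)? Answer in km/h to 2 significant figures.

Around a high, pressure-gradient force acts outward with centrifugal, so Coriolis balances both:
fV = (1/ρ)|∂P/∂n| + V²/R  →  V² − fR·V + fR·V_g = 0
With fR = 1.24×10⁻⁴ × 832×10³ m = 103 m/s:
V = [fR − √((fR)² − 4 fR V_g)]/2 = [103 − √(103² − 4×103×21)]/2 = 29.3 m/s
Supergeostrophic (V > V_g = 21 m/s), as expected around a high.
Converting: 29.3 m/s × 3.6 = 110 km/h

110 km/h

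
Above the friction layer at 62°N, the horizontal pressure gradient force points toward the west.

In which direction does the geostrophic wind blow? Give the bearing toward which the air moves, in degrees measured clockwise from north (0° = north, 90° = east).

000°

The pressure-gradient force points toward the west (bearing 270°).
Geostrophic balance: in the Northern Hemisphere the Coriolis force deflects motion to the right, so the geostrophic wind blows 90° to the right of the pressure-gradient force (low pressure on the left).
Rotating 270° by 90° clockwise gives 000° — the wind blows toward the north.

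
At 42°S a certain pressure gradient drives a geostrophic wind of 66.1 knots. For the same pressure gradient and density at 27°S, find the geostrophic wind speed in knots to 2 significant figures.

With the same pressure gradient and density, V_g ∝ 1/f ∝ 1/sin φ.
V₂ = V₁ · sin φ₁ / sin φ₂ = 66.1 × sin 42° / sin 27°
V₂ = 66.1 × 0.6691/0.4540 = 97 knots

97 knots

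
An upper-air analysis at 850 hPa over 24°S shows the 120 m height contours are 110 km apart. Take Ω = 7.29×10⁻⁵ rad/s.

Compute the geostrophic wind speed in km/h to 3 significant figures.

650 km/h

Coriolis parameter at 24°S:
f = 2Ω sin φ = 2 × 7.29×10⁻⁵ × sin 24° = 5.93×10⁻⁵ s⁻¹
Height gradient: |∂Z/∂n| = 120 m / 110000 m = 1.09×10⁻³
On a pressure surface, geostrophic balance gives V_g = (g/f)|∂Z/∂n|:
V_g = 9.81 × 1.09×10⁻³ / 5.93×10⁻⁵ = 180 m/s
Converting: 180 m/s × 3.6 = 650 km/h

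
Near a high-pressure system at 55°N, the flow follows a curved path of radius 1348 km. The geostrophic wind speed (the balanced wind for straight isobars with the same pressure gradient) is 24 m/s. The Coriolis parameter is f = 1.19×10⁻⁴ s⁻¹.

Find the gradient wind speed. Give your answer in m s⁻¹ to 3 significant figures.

29.4 m s⁻¹

Around a high, pressure-gradient force acts outward with centrifugal, so Coriolis balances both:
fV = (1/ρ)|∂P/∂n| + V²/R  →  V² − fR·V + fR·V_g = 0
With fR = 1.19×10⁻⁴ × 1348×10³ m = 160 m/s:
V = [fR − √((fR)² − 4 fR V_g)]/2 = [160 − √(160² − 4×160×24)]/2 = 29.4 m/s
Supergeostrophic (V > V_g = 24 m/s), as expected around a high.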